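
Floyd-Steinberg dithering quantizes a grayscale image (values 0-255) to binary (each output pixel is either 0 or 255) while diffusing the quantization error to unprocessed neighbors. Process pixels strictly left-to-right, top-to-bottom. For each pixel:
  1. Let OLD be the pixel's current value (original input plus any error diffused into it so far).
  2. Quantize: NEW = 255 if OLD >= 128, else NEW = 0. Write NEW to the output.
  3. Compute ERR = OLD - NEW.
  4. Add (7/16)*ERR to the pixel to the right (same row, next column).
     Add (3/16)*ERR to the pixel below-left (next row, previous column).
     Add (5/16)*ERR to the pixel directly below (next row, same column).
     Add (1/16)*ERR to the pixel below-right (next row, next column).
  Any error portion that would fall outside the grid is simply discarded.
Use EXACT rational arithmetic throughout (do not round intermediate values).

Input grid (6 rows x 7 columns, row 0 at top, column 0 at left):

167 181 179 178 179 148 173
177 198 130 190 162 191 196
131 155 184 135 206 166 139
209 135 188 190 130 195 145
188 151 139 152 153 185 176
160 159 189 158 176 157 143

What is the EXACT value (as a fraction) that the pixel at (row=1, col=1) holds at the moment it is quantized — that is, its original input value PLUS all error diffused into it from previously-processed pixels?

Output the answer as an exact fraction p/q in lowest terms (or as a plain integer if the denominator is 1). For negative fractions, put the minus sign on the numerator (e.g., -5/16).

Answer: 20091/256

Derivation:
(0,0): OLD=167 → NEW=255, ERR=-88
(0,1): OLD=285/2 → NEW=255, ERR=-225/2
(0,2): OLD=4153/32 → NEW=255, ERR=-4007/32
(0,3): OLD=63087/512 → NEW=0, ERR=63087/512
(0,4): OLD=1907977/8192 → NEW=255, ERR=-180983/8192
(0,5): OLD=18131775/131072 → NEW=255, ERR=-15291585/131072
(0,6): OLD=255766201/2097152 → NEW=0, ERR=255766201/2097152
(1,0): OLD=4109/32 → NEW=255, ERR=-4051/32
(1,1): OLD=20091/256 → NEW=0, ERR=20091/256
Target (1,1): original=198, with diffused error = 20091/256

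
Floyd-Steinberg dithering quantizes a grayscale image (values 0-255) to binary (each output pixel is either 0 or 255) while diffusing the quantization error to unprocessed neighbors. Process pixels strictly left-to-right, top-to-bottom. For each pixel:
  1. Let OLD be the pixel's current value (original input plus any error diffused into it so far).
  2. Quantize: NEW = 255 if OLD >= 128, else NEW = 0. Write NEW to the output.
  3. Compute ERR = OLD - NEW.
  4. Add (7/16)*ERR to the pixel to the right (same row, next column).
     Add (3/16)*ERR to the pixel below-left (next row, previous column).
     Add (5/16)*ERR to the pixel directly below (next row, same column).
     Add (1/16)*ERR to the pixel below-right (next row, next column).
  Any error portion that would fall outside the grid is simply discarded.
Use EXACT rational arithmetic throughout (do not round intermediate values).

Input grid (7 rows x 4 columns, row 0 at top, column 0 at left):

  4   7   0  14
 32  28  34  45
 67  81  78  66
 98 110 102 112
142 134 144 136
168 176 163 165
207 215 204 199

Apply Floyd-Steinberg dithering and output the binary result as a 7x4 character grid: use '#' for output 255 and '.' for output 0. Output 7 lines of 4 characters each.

Answer: ....
....
.#..
.#.#
#.#.
##.#
####

Derivation:
(0,0): OLD=4 → NEW=0, ERR=4
(0,1): OLD=35/4 → NEW=0, ERR=35/4
(0,2): OLD=245/64 → NEW=0, ERR=245/64
(0,3): OLD=16051/1024 → NEW=0, ERR=16051/1024
(1,0): OLD=2233/64 → NEW=0, ERR=2233/64
(1,1): OLD=24047/512 → NEW=0, ERR=24047/512
(1,2): OLD=970427/16384 → NEW=0, ERR=970427/16384
(1,3): OLD=19936269/262144 → NEW=0, ERR=19936269/262144
(2,0): OLD=710325/8192 → NEW=0, ERR=710325/8192
(2,1): OLD=38508663/262144 → NEW=255, ERR=-28338057/262144
(2,2): OLD=34818043/524288 → NEW=0, ERR=34818043/524288
(2,3): OLD=1027790783/8388608 → NEW=0, ERR=1027790783/8388608
(3,0): OLD=439679621/4194304 → NEW=0, ERR=439679621/4194304
(3,1): OLD=9392007259/67108864 → NEW=255, ERR=-7720753061/67108864
(3,2): OLD=95172378341/1073741824 → NEW=0, ERR=95172378341/1073741824
(3,3): OLD=3319445450179/17179869184 → NEW=255, ERR=-1061421191741/17179869184
(4,0): OLD=164483449505/1073741824 → NEW=255, ERR=-109320715615/1073741824
(4,1): OLD=658636167235/8589934592 → NEW=0, ERR=658636167235/8589934592
(4,2): OLD=51256338849667/274877906944 → NEW=255, ERR=-18837527421053/274877906944
(4,3): OLD=405722067078789/4398046511104 → NEW=0, ERR=405722067078789/4398046511104
(5,0): OLD=20692824060401/137438953472 → NEW=255, ERR=-14354109074959/137438953472
(5,1): OLD=593981760201879/4398046511104 → NEW=255, ERR=-527520100129641/4398046511104
(5,2): OLD=244526572663381/2199023255552 → NEW=0, ERR=244526572663381/2199023255552
(5,3): OLD=16761424703258991/70368744177664 → NEW=255, ERR=-1182605062045329/70368744177664
(6,0): OLD=10687112292394085/70368744177664 → NEW=255, ERR=-7256917472910235/70368744177664
(6,1): OLD=165193696779726803/1125899906842624 → NEW=255, ERR=-121910779465142317/1125899906842624
(6,2): OLD=3255739677085219989/18014398509481984 → NEW=255, ERR=-1337931942832685931/18014398509481984
(6,3): OLD=48481748458202231571/288230376151711744 → NEW=255, ERR=-25016997460484263149/288230376151711744
Row 0: ....
Row 1: ....
Row 2: .#..
Row 3: .#.#
Row 4: #.#.
Row 5: ##.#
Row 6: ####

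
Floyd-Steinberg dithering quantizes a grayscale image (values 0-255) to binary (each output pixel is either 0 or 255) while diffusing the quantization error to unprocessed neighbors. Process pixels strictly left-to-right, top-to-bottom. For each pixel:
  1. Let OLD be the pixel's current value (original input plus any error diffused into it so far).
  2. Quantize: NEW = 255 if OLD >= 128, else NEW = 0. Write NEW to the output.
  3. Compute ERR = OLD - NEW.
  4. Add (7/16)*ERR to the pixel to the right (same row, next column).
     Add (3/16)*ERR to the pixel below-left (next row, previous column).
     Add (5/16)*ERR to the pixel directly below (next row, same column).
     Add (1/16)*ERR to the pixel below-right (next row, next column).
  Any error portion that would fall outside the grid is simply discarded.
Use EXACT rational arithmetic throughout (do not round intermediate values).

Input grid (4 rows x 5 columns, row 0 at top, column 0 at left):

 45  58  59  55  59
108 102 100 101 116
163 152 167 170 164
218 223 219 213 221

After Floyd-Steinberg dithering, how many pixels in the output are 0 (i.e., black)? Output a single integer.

Answer: 9

Derivation:
(0,0): OLD=45 → NEW=0, ERR=45
(0,1): OLD=1243/16 → NEW=0, ERR=1243/16
(0,2): OLD=23805/256 → NEW=0, ERR=23805/256
(0,3): OLD=391915/4096 → NEW=0, ERR=391915/4096
(0,4): OLD=6610029/65536 → NEW=0, ERR=6610029/65536
(1,0): OLD=34977/256 → NEW=255, ERR=-30303/256
(1,1): OLD=194023/2048 → NEW=0, ERR=194023/2048
(1,2): OLD=12668275/65536 → NEW=255, ERR=-4043405/65536
(1,3): OLD=33719927/262144 → NEW=255, ERR=-33126793/262144
(1,4): OLD=411934853/4194304 → NEW=0, ERR=411934853/4194304
(2,0): OLD=4711133/32768 → NEW=255, ERR=-3644707/32768
(2,1): OLD=119513551/1048576 → NEW=0, ERR=119513551/1048576
(2,2): OLD=3016735789/16777216 → NEW=255, ERR=-1261454291/16777216
(2,3): OLD=30111380279/268435456 → NEW=0, ERR=30111380279/268435456
(2,4): OLD=1013051615425/4294967296 → NEW=255, ERR=-82165045055/4294967296
(3,0): OLD=3432820621/16777216 → NEW=255, ERR=-845369459/16777216
(3,1): OLD=28927075849/134217728 → NEW=255, ERR=-5298444791/134217728
(3,2): OLD=886432877363/4294967296 → NEW=255, ERR=-208783783117/4294967296
(3,3): OLD=1876905631451/8589934592 → NEW=255, ERR=-313527689509/8589934592
(3,4): OLD=28321228609127/137438953472 → NEW=255, ERR=-6725704526233/137438953472
Output grid:
  Row 0: .....  (5 black, running=5)
  Row 1: #.##.  (2 black, running=7)
  Row 2: #.#.#  (2 black, running=9)
  Row 3: #####  (0 black, running=9)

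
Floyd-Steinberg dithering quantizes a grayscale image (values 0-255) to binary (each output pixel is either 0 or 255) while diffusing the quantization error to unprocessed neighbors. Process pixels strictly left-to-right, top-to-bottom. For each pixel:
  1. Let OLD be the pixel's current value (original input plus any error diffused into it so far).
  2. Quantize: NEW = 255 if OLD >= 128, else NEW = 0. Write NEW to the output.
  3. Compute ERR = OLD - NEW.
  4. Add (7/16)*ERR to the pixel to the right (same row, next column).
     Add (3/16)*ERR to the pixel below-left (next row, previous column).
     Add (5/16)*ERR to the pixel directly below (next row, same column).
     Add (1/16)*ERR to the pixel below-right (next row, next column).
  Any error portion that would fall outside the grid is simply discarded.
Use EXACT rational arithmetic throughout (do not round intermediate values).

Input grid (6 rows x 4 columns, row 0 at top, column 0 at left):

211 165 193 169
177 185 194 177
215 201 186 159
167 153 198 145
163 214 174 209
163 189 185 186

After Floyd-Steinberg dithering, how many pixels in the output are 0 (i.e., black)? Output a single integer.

(0,0): OLD=211 → NEW=255, ERR=-44
(0,1): OLD=583/4 → NEW=255, ERR=-437/4
(0,2): OLD=9293/64 → NEW=255, ERR=-7027/64
(0,3): OLD=123867/1024 → NEW=0, ERR=123867/1024
(1,0): OLD=9137/64 → NEW=255, ERR=-7183/64
(1,1): OLD=40151/512 → NEW=0, ERR=40151/512
(1,2): OLD=3438179/16384 → NEW=255, ERR=-739741/16384
(1,3): OLD=49331749/262144 → NEW=255, ERR=-17514971/262144
(2,0): OLD=1594413/8192 → NEW=255, ERR=-494547/8192
(2,1): OLD=48133375/262144 → NEW=255, ERR=-18713345/262144
(2,2): OLD=69747531/524288 → NEW=255, ERR=-63945909/524288
(2,3): OLD=687345887/8388608 → NEW=0, ERR=687345887/8388608
(3,0): OLD=565181213/4194304 → NEW=255, ERR=-504366307/4194304
(3,1): OLD=3452114563/67108864 → NEW=0, ERR=3452114563/67108864
(3,2): OLD=207545986301/1073741824 → NEW=255, ERR=-66258178819/1073741824
(3,3): OLD=2336213925995/17179869184 → NEW=255, ERR=-2044652715925/17179869184
(4,0): OLD=145026956441/1073741824 → NEW=255, ERR=-128777208679/1073741824
(4,1): OLD=1361664199307/8589934592 → NEW=255, ERR=-828769121653/8589934592
(4,2): OLD=25675116979947/274877906944 → NEW=0, ERR=25675116979947/274877906944
(4,3): OLD=918383228628701/4398046511104 → NEW=255, ERR=-203118631702819/4398046511104
(5,0): OLD=14765153703817/137438953472 → NEW=0, ERR=14765153703817/137438953472
(5,1): OLD=949398268505631/4398046511104 → NEW=255, ERR=-172103591825889/4398046511104
(5,2): OLD=401056756346487/2199023255552 → NEW=255, ERR=-159694173819273/2199023255552
(5,3): OLD=10248076696740739/70368744177664 → NEW=255, ERR=-7695953068563581/70368744177664
Output grid:
  Row 0: ###.  (1 black, running=1)
  Row 1: #.##  (1 black, running=2)
  Row 2: ###.  (1 black, running=3)
  Row 3: #.##  (1 black, running=4)
  Row 4: ##.#  (1 black, running=5)
  Row 5: .###  (1 black, running=6)

Answer: 6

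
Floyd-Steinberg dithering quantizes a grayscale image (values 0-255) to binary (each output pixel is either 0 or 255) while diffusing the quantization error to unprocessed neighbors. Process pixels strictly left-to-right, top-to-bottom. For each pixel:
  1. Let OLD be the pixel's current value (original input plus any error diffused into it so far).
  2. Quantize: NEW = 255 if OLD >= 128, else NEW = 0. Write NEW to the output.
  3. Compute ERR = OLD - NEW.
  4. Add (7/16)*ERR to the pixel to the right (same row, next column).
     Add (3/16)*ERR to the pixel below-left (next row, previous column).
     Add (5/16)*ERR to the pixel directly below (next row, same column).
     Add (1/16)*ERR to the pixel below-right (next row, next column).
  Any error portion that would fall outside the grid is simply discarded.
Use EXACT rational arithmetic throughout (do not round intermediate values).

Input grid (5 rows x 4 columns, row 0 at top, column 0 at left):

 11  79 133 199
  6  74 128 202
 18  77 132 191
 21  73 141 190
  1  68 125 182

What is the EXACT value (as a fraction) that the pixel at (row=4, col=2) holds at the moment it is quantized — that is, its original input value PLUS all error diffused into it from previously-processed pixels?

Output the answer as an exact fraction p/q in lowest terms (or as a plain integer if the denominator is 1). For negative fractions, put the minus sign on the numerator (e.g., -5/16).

Answer: 186826003376541/1099511627776

Derivation:
(0,0): OLD=11 → NEW=0, ERR=11
(0,1): OLD=1341/16 → NEW=0, ERR=1341/16
(0,2): OLD=43435/256 → NEW=255, ERR=-21845/256
(0,3): OLD=662189/4096 → NEW=255, ERR=-382291/4096
(1,0): OLD=6439/256 → NEW=0, ERR=6439/256
(1,1): OLD=196369/2048 → NEW=0, ERR=196369/2048
(1,2): OLD=8586597/65536 → NEW=255, ERR=-8125083/65536
(1,3): OLD=118761171/1048576 → NEW=0, ERR=118761171/1048576
(2,0): OLD=1436491/32768 → NEW=0, ERR=1436491/32768
(2,1): OLD=109543401/1048576 → NEW=0, ERR=109543401/1048576
(2,2): OLD=348526765/2097152 → NEW=255, ERR=-186246995/2097152
(2,3): OLD=6032776601/33554432 → NEW=255, ERR=-2523603559/33554432
(3,0): OLD=910790299/16777216 → NEW=0, ERR=910790299/16777216
(3,1): OLD=31000347973/268435456 → NEW=0, ERR=31000347973/268435456
(3,2): OLD=670871372987/4294967296 → NEW=255, ERR=-424345287493/4294967296
(3,3): OLD=8089743443869/68719476736 → NEW=0, ERR=8089743443869/68719476736
(4,0): OLD=170159235135/4294967296 → NEW=0, ERR=170159235135/4294967296
(4,1): OLD=3652096677949/34359738368 → NEW=0, ERR=3652096677949/34359738368
(4,2): OLD=186826003376541/1099511627776 → NEW=255, ERR=-93549461706339/1099511627776
Target (4,2): original=125, with diffused error = 186826003376541/1099511627776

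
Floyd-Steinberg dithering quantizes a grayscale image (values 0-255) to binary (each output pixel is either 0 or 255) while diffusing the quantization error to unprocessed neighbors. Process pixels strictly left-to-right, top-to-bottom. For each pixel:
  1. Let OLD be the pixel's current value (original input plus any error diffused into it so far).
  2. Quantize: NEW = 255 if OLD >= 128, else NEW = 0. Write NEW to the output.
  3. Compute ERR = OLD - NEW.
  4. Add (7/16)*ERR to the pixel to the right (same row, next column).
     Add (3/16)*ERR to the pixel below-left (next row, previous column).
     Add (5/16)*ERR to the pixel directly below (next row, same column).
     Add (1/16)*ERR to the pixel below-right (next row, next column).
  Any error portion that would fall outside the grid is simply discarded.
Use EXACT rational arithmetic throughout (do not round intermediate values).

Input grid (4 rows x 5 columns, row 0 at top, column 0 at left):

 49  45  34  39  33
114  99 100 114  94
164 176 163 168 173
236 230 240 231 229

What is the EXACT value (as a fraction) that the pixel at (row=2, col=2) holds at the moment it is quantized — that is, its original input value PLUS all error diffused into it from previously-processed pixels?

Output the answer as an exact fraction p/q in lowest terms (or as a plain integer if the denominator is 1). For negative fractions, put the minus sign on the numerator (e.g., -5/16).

Answer: 1854897921/16777216

Derivation:
(0,0): OLD=49 → NEW=0, ERR=49
(0,1): OLD=1063/16 → NEW=0, ERR=1063/16
(0,2): OLD=16145/256 → NEW=0, ERR=16145/256
(0,3): OLD=272759/4096 → NEW=0, ERR=272759/4096
(0,4): OLD=4072001/65536 → NEW=0, ERR=4072001/65536
(1,0): OLD=36293/256 → NEW=255, ERR=-28987/256
(1,1): OLD=174307/2048 → NEW=0, ERR=174307/2048
(1,2): OLD=11375903/65536 → NEW=255, ERR=-5335777/65536
(1,3): OLD=30089267/262144 → NEW=0, ERR=30089267/262144
(1,4): OLD=703786041/4194304 → NEW=255, ERR=-365761479/4194304
(2,0): OLD=4737393/32768 → NEW=255, ERR=-3618447/32768
(2,1): OLD=138352235/1048576 → NEW=255, ERR=-129034645/1048576
(2,2): OLD=1854897921/16777216 → NEW=0, ERR=1854897921/16777216
Target (2,2): original=163, with diffused error = 1854897921/16777216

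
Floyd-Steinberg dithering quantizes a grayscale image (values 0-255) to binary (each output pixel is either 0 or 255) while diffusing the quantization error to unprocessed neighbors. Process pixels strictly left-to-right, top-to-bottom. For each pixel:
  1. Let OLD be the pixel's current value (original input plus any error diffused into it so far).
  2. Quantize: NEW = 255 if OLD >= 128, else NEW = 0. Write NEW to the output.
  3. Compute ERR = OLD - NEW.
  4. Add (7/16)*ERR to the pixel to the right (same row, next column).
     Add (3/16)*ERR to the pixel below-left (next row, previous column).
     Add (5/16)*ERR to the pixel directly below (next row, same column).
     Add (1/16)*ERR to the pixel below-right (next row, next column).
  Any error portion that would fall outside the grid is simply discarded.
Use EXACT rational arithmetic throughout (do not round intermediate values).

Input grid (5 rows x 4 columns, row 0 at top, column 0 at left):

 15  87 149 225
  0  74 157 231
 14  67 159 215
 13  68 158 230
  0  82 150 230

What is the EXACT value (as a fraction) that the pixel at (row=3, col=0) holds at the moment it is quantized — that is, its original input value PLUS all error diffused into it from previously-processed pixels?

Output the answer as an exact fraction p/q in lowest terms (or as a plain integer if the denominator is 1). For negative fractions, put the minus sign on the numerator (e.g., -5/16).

Answer: 751518239/16777216

Derivation:
(0,0): OLD=15 → NEW=0, ERR=15
(0,1): OLD=1497/16 → NEW=0, ERR=1497/16
(0,2): OLD=48623/256 → NEW=255, ERR=-16657/256
(0,3): OLD=805001/4096 → NEW=255, ERR=-239479/4096
(1,0): OLD=5691/256 → NEW=0, ERR=5691/256
(1,1): OLD=208285/2048 → NEW=0, ERR=208285/2048
(1,2): OLD=11537377/65536 → NEW=255, ERR=-5174303/65536
(1,3): OLD=182578423/1048576 → NEW=255, ERR=-84808457/1048576
(2,0): OLD=1311247/32768 → NEW=0, ERR=1311247/32768
(2,1): OLD=107871637/1048576 → NEW=0, ERR=107871637/1048576
(2,2): OLD=357618889/2097152 → NEW=255, ERR=-177154871/2097152
(2,3): OLD=4960456517/33554432 → NEW=255, ERR=-3595923643/33554432
(3,0): OLD=751518239/16777216 → NEW=0, ERR=751518239/16777216
Target (3,0): original=13, with diffused error = 751518239/16777216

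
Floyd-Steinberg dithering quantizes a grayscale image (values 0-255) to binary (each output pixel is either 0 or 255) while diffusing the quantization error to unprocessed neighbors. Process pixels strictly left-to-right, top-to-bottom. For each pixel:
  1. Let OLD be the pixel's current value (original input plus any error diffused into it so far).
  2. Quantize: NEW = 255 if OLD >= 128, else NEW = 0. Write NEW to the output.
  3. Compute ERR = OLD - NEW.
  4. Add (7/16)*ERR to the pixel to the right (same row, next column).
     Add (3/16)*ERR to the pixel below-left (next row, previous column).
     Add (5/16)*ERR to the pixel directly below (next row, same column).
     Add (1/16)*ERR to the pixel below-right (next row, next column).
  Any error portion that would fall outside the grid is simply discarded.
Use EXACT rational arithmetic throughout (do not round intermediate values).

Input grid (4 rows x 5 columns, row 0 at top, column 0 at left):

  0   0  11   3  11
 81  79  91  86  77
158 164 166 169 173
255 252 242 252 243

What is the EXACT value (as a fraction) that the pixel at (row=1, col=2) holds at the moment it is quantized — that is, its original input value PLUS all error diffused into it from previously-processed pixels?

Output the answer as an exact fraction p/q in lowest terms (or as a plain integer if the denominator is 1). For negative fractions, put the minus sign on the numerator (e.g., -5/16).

(0,0): OLD=0 → NEW=0, ERR=0
(0,1): OLD=0 → NEW=0, ERR=0
(0,2): OLD=11 → NEW=0, ERR=11
(0,3): OLD=125/16 → NEW=0, ERR=125/16
(0,4): OLD=3691/256 → NEW=0, ERR=3691/256
(1,0): OLD=81 → NEW=0, ERR=81
(1,1): OLD=233/2 → NEW=0, ERR=233/2
(1,2): OLD=37599/256 → NEW=255, ERR=-27681/256
Target (1,2): original=91, with diffused error = 37599/256

Answer: 37599/256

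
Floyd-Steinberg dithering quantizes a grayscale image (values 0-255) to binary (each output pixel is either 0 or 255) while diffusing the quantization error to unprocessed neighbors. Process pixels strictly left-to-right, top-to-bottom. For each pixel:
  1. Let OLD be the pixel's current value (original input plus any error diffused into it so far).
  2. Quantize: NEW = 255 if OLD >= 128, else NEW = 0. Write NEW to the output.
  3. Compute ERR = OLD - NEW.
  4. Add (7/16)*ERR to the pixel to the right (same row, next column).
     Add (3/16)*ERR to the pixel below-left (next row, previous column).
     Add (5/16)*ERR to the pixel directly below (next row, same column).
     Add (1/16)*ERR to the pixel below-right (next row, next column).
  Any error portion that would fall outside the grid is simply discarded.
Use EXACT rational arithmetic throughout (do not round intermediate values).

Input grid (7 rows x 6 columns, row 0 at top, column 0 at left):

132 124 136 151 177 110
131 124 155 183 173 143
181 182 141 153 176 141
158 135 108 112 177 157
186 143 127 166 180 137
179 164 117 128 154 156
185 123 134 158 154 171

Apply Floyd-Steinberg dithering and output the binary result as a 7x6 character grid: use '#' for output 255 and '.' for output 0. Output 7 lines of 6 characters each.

Answer: #.#.#.
.#.###
###.#.
.#.#.#
#.#.##
##.#.#
#.#.##

Derivation:
(0,0): OLD=132 → NEW=255, ERR=-123
(0,1): OLD=1123/16 → NEW=0, ERR=1123/16
(0,2): OLD=42677/256 → NEW=255, ERR=-22603/256
(0,3): OLD=460275/4096 → NEW=0, ERR=460275/4096
(0,4): OLD=14821797/65536 → NEW=255, ERR=-1889883/65536
(0,5): OLD=102114179/1048576 → NEW=0, ERR=102114179/1048576
(1,0): OLD=27065/256 → NEW=0, ERR=27065/256
(1,1): OLD=343951/2048 → NEW=255, ERR=-178289/2048
(1,2): OLD=7522107/65536 → NEW=0, ERR=7522107/65536
(1,3): OLD=67477535/262144 → NEW=255, ERR=630815/262144
(1,4): OLD=3193103485/16777216 → NEW=255, ERR=-1085086595/16777216
(1,5): OLD=38475988315/268435456 → NEW=255, ERR=-29975052965/268435456
(2,0): OLD=6478741/32768 → NEW=255, ERR=-1877099/32768
(2,1): OLD=165530167/1048576 → NEW=255, ERR=-101856713/1048576
(2,2): OLD=2170644837/16777216 → NEW=255, ERR=-2107545243/16777216
(2,3): OLD=12595034237/134217728 → NEW=0, ERR=12595034237/134217728
(2,4): OLD=756158591479/4294967296 → NEW=255, ERR=-339058069001/4294967296
(2,5): OLD=4640253331249/68719476736 → NEW=0, ERR=4640253331249/68719476736
(3,0): OLD=2044894149/16777216 → NEW=0, ERR=2044894149/16777216
(3,1): OLD=17560399073/134217728 → NEW=255, ERR=-16665121567/134217728
(3,2): OLD=27859008371/1073741824 → NEW=0, ERR=27859008371/1073741824
(3,3): OLD=8935133317529/68719476736 → NEW=255, ERR=-8588333250151/68719476736
(3,4): OLD=63869998684153/549755813888 → NEW=0, ERR=63869998684153/549755813888
(3,5): OLD=1970287295693559/8796093022208 → NEW=255, ERR=-272716424969481/8796093022208
(4,0): OLD=431232359787/2147483648 → NEW=255, ERR=-116375970453/2147483648
(4,1): OLD=3194501569391/34359738368 → NEW=0, ERR=3194501569391/34359738368
(4,2): OLD=158978339384989/1099511627776 → NEW=255, ERR=-121397125697891/1099511627776
(4,3): OLD=1795203960152561/17592186044416 → NEW=0, ERR=1795203960152561/17592186044416
(4,4): OLD=69616211456594945/281474976710656 → NEW=255, ERR=-2159907604622335/281474976710656
(4,5): OLD=590940607048570983/4503599627370496 → NEW=255, ERR=-557477297930905497/4503599627370496
(5,0): OLD=98679717757885/549755813888 → NEW=255, ERR=-41508014783555/549755813888
(5,1): OLD=2391350681451405/17592186044416 → NEW=255, ERR=-2094656759874675/17592186044416
(5,2): OLD=7789700792089311/140737488355328 → NEW=0, ERR=7789700792089311/140737488355328
(5,3): OLD=791575493212351621/4503599627370496 → NEW=255, ERR=-356842411767124859/4503599627370496
(5,4): OLD=901665038888447557/9007199254740992 → NEW=0, ERR=901665038888447557/9007199254740992
(5,5): OLD=23149734589395679241/144115188075855872 → NEW=255, ERR=-13599638369947568119/144115188075855872
(6,0): OLD=39147618046478535/281474976710656 → NEW=255, ERR=-32628501014738745/281474976710656
(6,1): OLD=183456807456781499/4503599627370496 → NEW=0, ERR=183456807456781499/4503599627370496
(6,2): OLD=2644877003546203075/18014398509481984 → NEW=255, ERR=-1948794616371702845/18014398509481984
(6,3): OLD=31169060816744155607/288230376151711744 → NEW=0, ERR=31169060816744155607/288230376151711744
(6,4): OLD=968213734204397035895/4611686018427387904 → NEW=255, ERR=-207766200494586879625/4611686018427387904
(6,5): OLD=9448919903674499398113/73786976294838206464 → NEW=255, ERR=-9366759051509243250207/73786976294838206464
Row 0: #.#.#.
Row 1: .#.###
Row 2: ###.#.
Row 3: .#.#.#
Row 4: #.#.##
Row 5: ##.#.#
Row 6: #.#.##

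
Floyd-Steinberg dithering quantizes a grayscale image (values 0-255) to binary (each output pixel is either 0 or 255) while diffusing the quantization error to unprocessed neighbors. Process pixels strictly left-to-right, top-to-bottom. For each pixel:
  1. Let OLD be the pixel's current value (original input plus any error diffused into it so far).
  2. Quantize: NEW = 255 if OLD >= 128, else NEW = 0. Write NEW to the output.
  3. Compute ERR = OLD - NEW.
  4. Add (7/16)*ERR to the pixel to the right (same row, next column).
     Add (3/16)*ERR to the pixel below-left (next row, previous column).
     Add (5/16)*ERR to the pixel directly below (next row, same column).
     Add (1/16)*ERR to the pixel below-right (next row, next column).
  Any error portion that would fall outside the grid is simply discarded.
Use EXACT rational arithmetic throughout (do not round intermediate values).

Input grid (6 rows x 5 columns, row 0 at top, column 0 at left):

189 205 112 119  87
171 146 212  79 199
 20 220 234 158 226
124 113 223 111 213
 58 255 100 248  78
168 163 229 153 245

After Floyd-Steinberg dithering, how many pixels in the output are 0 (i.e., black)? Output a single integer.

Answer: 10

Derivation:
(0,0): OLD=189 → NEW=255, ERR=-66
(0,1): OLD=1409/8 → NEW=255, ERR=-631/8
(0,2): OLD=9919/128 → NEW=0, ERR=9919/128
(0,3): OLD=313145/2048 → NEW=255, ERR=-209095/2048
(0,4): OLD=1387151/32768 → NEW=0, ERR=1387151/32768
(1,0): OLD=17355/128 → NEW=255, ERR=-15285/128
(1,1): OLD=81421/1024 → NEW=0, ERR=81421/1024
(1,2): OLD=8091409/32768 → NEW=255, ERR=-264431/32768
(1,3): OLD=7385213/131072 → NEW=0, ERR=7385213/131072
(1,4): OLD=483390679/2097152 → NEW=255, ERR=-51383081/2097152
(2,0): OLD=-39457/16384 → NEW=0, ERR=-39457/16384
(2,1): OLD=123112069/524288 → NEW=255, ERR=-10581371/524288
(2,2): OLD=1998020303/8388608 → NEW=255, ERR=-141074737/8388608
(2,3): OLD=21897854717/134217728 → NEW=255, ERR=-12327665923/134217728
(2,4): OLD=390157515179/2147483648 → NEW=255, ERR=-157450815061/2147483648
(3,0): OLD=1002130159/8388608 → NEW=0, ERR=1002130159/8388608
(3,1): OLD=10445789251/67108864 → NEW=255, ERR=-6666971069/67108864
(3,2): OLD=334573450833/2147483648 → NEW=255, ERR=-213034879407/2147483648
(3,3): OLD=103500743913/4294967296 → NEW=0, ERR=103500743913/4294967296
(3,4): OLD=13392760292013/68719476736 → NEW=255, ERR=-4130706275667/68719476736
(4,0): OLD=82361318945/1073741824 → NEW=0, ERR=82361318945/1073741824
(4,1): OLD=8465517060513/34359738368 → NEW=255, ERR=-296216223327/34359738368
(4,2): OLD=34929806139535/549755813888 → NEW=0, ERR=34929806139535/549755813888
(4,3): OLD=2338506308844449/8796093022208 → NEW=255, ERR=95502588181409/8796093022208
(4,4): OLD=9214359716092391/140737488355328 → NEW=0, ERR=9214359716092391/140737488355328
(5,0): OLD=104648139094403/549755813888 → NEW=255, ERR=-35539593447037/549755813888
(5,1): OLD=654123562171465/4398046511104 → NEW=255, ERR=-467378298160055/4398046511104
(5,2): OLD=28690649561664657/140737488355328 → NEW=255, ERR=-7197409968943983/140737488355328
(5,3): OLD=84592204571436479/562949953421312 → NEW=255, ERR=-58960033550998081/562949953421312
(5,4): OLD=1984442942520014469/9007199254740992 → NEW=255, ERR=-312392867438938491/9007199254740992
Output grid:
  Row 0: ##.#.  (2 black, running=2)
  Row 1: #.#.#  (2 black, running=4)
  Row 2: .####  (1 black, running=5)
  Row 3: .##.#  (2 black, running=7)
  Row 4: .#.#.  (3 black, running=10)
  Row 5: #####  (0 black, running=10)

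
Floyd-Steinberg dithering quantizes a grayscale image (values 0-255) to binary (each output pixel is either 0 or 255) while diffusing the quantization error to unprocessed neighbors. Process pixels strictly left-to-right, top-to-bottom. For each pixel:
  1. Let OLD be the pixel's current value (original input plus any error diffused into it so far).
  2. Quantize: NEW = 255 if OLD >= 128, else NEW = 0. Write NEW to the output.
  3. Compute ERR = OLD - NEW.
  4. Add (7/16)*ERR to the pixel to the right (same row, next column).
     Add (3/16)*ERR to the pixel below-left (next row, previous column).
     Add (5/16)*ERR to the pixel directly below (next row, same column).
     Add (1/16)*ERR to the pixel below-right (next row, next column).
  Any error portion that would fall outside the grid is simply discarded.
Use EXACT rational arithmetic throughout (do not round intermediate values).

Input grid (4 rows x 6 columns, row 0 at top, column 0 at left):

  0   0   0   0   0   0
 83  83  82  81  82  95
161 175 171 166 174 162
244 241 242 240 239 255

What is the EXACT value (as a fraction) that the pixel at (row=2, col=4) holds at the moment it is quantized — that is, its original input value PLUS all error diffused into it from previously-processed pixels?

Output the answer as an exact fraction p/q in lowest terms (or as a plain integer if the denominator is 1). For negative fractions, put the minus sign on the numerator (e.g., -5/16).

(0,0): OLD=0 → NEW=0, ERR=0
(0,1): OLD=0 → NEW=0, ERR=0
(0,2): OLD=0 → NEW=0, ERR=0
(0,3): OLD=0 → NEW=0, ERR=0
(0,4): OLD=0 → NEW=0, ERR=0
(0,5): OLD=0 → NEW=0, ERR=0
(1,0): OLD=83 → NEW=0, ERR=83
(1,1): OLD=1909/16 → NEW=0, ERR=1909/16
(1,2): OLD=34355/256 → NEW=255, ERR=-30925/256
(1,3): OLD=115301/4096 → NEW=0, ERR=115301/4096
(1,4): OLD=6181059/65536 → NEW=0, ERR=6181059/65536
(1,5): OLD=142882133/1048576 → NEW=255, ERR=-124504747/1048576
(2,0): OLD=53583/256 → NEW=255, ERR=-11697/256
(2,1): OLD=358057/2048 → NEW=255, ERR=-164183/2048
(2,2): OLD=7268701/65536 → NEW=0, ERR=7268701/65536
(2,3): OLD=61198745/262144 → NEW=255, ERR=-5647975/262144
(2,4): OLD=2911579819/16777216 → NEW=255, ERR=-1366610261/16777216
Target (2,4): original=174, with diffused error = 2911579819/16777216

Answer: 2911579819/16777216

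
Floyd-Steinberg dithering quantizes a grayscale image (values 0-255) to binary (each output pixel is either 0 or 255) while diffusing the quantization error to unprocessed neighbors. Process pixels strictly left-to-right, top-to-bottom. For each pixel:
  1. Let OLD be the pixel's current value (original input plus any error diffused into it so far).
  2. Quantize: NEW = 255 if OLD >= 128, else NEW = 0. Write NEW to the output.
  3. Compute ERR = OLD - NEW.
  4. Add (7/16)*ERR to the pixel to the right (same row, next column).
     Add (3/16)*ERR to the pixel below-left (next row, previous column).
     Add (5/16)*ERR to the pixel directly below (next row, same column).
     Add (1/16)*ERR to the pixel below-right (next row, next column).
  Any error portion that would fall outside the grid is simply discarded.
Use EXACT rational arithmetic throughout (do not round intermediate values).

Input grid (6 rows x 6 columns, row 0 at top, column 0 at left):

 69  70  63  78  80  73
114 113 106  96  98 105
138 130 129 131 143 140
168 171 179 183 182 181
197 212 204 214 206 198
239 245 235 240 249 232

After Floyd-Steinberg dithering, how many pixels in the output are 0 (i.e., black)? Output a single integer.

Answer: 12

Derivation:
(0,0): OLD=69 → NEW=0, ERR=69
(0,1): OLD=1603/16 → NEW=0, ERR=1603/16
(0,2): OLD=27349/256 → NEW=0, ERR=27349/256
(0,3): OLD=510931/4096 → NEW=0, ERR=510931/4096
(0,4): OLD=8819397/65536 → NEW=255, ERR=-7892283/65536
(0,5): OLD=21300067/1048576 → NEW=0, ERR=21300067/1048576
(1,0): OLD=39513/256 → NEW=255, ERR=-25767/256
(1,1): OLD=255215/2048 → NEW=0, ERR=255215/2048
(1,2): OLD=14650907/65536 → NEW=255, ERR=-2060773/65536
(1,3): OLD=27609215/262144 → NEW=0, ERR=27609215/262144
(1,4): OLD=1980541085/16777216 → NEW=0, ERR=1980541085/16777216
(1,5): OLD=41733091387/268435456 → NEW=255, ERR=-26717949893/268435456
(2,0): OLD=4256949/32768 → NEW=255, ERR=-4098891/32768
(2,1): OLD=106986135/1048576 → NEW=0, ERR=106986135/1048576
(2,2): OLD=3210282629/16777216 → NEW=255, ERR=-1067907451/16777216
(2,3): OLD=20969353373/134217728 → NEW=255, ERR=-13256167267/134217728
(2,4): OLD=535155254871/4294967296 → NEW=0, ERR=535155254871/4294967296
(2,5): OLD=11736396053457/68719476736 → NEW=255, ERR=-5787070514223/68719476736
(3,0): OLD=2483708133/16777216 → NEW=255, ERR=-1794481947/16777216
(3,1): OLD=18298812801/134217728 → NEW=255, ERR=-15926707839/134217728
(3,2): OLD=102061021779/1073741824 → NEW=0, ERR=102061021779/1073741824
(3,3): OLD=14644467546937/68719476736 → NEW=255, ERR=-2878999020743/68719476736
(3,4): OLD=99311087158169/549755813888 → NEW=255, ERR=-40876645383271/549755813888
(3,5): OLD=1142973371391319/8796093022208 → NEW=255, ERR=-1100030349271721/8796093022208
(4,0): OLD=303494877259/2147483648 → NEW=255, ERR=-244113452981/2147483648
(4,1): OLD=4684006177487/34359738368 → NEW=255, ERR=-4077727106353/34359738368
(4,2): OLD=183080248070845/1099511627776 → NEW=255, ERR=-97295217012035/1099511627776
(4,3): OLD=2712591986763409/17592186044416 → NEW=255, ERR=-1773415454562671/17592186044416
(4,4): OLD=31692467914192545/281474976710656 → NEW=0, ERR=31692467914192545/281474976710656
(4,5): OLD=916626303298995911/4503599627370496 → NEW=255, ERR=-231791601680480569/4503599627370496
(5,0): OLD=99629381961693/549755813888 → NEW=255, ERR=-40558350579747/549755813888
(5,1): OLD=2672960596786605/17592186044416 → NEW=255, ERR=-1813046844539475/17592186044416
(5,2): OLD=19131815806062143/140737488355328 → NEW=255, ERR=-16756243724546497/140737488355328
(5,3): OLD=774573090247751077/4503599627370496 → NEW=255, ERR=-373844814731725403/4503599627370496
(5,4): OLD=2088931935505987045/9007199254740992 → NEW=255, ERR=-207903874452965915/9007199254740992
(5,5): OLD=30675639468877156649/144115188075855872 → NEW=255, ERR=-6073733490466090711/144115188075855872
Output grid:
  Row 0: ....#.  (5 black, running=5)
  Row 1: #.#..#  (3 black, running=8)
  Row 2: #.##.#  (2 black, running=10)
  Row 3: ##.###  (1 black, running=11)
  Row 4: ####.#  (1 black, running=12)
  Row 5: ######  (0 black, running=12)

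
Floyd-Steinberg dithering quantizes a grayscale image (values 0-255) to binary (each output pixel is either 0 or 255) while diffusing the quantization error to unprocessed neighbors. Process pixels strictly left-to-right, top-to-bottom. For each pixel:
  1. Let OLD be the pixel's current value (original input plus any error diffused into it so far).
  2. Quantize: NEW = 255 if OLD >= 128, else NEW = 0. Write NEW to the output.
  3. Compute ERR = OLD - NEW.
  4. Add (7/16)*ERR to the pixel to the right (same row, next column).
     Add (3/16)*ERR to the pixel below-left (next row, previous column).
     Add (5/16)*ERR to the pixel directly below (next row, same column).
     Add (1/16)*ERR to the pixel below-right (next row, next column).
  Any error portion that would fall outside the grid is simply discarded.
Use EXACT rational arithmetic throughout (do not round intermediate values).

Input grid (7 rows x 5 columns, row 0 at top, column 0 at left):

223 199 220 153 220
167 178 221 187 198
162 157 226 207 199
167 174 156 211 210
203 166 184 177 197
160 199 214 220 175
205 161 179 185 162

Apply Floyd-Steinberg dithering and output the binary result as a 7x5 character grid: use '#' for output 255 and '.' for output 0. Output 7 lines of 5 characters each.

(0,0): OLD=223 → NEW=255, ERR=-32
(0,1): OLD=185 → NEW=255, ERR=-70
(0,2): OLD=1515/8 → NEW=255, ERR=-525/8
(0,3): OLD=15909/128 → NEW=0, ERR=15909/128
(0,4): OLD=561923/2048 → NEW=255, ERR=39683/2048
(1,0): OLD=1151/8 → NEW=255, ERR=-889/8
(1,1): OLD=5965/64 → NEW=0, ERR=5965/64
(1,2): OLD=532885/2048 → NEW=255, ERR=10645/2048
(1,3): OLD=1864875/8192 → NEW=255, ERR=-224085/8192
(1,4): OLD=26195497/131072 → NEW=255, ERR=-7227863/131072
(2,0): OLD=148223/1024 → NEW=255, ERR=-112897/1024
(2,1): OLD=4322769/32768 → NEW=255, ERR=-4033071/32768
(2,2): OLD=91474251/524288 → NEW=255, ERR=-42219189/524288
(2,3): OLD=1285191097/8388608 → NEW=255, ERR=-853903943/8388608
(2,4): OLD=18189621071/134217728 → NEW=255, ERR=-16035899569/134217728
(3,0): OLD=57393363/524288 → NEW=0, ERR=57393363/524288
(3,1): OLD=677132411/4194304 → NEW=255, ERR=-392415109/4194304
(3,2): OLD=8472440917/134217728 → NEW=0, ERR=8472440917/134217728
(3,3): OLD=24074875601/134217728 → NEW=255, ERR=-10150645039/134217728
(3,4): OLD=143037544937/1073741824 → NEW=255, ERR=-130766620183/1073741824
(4,0): OLD=14741588585/67108864 → NEW=255, ERR=-2371171735/67108864
(4,1): OLD=300609487517/2147483648 → NEW=255, ERR=-246998842723/2147483648
(4,2): OLD=4582847736331/34359738368 → NEW=255, ERR=-4178885547509/34359738368
(4,3): OLD=44677103912877/549755813888 → NEW=0, ERR=44677103912877/549755813888
(4,4): OLD=1669230463016891/8796093022208 → NEW=255, ERR=-573773257646149/8796093022208
(5,0): OLD=4377174133111/34359738368 → NEW=0, ERR=4377174133111/34359738368
(5,1): OLD=53265510953401/274877906944 → NEW=255, ERR=-16828355317319/274877906944
(5,2): OLD=1383255696510869/8796093022208 → NEW=255, ERR=-859748024152171/8796093022208
(5,3): OLD=6431766277259093/35184372088832 → NEW=255, ERR=-2540248605393067/35184372088832
(5,4): OLD=72118371108479279/562949953421312 → NEW=255, ERR=-71433867013955281/562949953421312
(6,0): OLD=1026201434148803/4398046511104 → NEW=255, ERR=-95300426182717/4398046511104
(6,1): OLD=17173305313498633/140737488355328 → NEW=0, ERR=17173305313498633/140737488355328
(6,2): OLD=415406360724792011/2251799813685248 → NEW=255, ERR=-158802591764946229/2251799813685248
(6,3): OLD=3663527854077509889/36028797018963968 → NEW=0, ERR=3663527854077509889/36028797018963968
(6,4): OLD=93571284835308983751/576460752303423488 → NEW=255, ERR=-53426207002064005689/576460752303423488
Row 0: ###.#
Row 1: #.###
Row 2: #####
Row 3: .#.##
Row 4: ###.#
Row 5: .####
Row 6: #.#.#

Answer: ###.#
#.###
#####
.#.##
###.#
.####
#.#.#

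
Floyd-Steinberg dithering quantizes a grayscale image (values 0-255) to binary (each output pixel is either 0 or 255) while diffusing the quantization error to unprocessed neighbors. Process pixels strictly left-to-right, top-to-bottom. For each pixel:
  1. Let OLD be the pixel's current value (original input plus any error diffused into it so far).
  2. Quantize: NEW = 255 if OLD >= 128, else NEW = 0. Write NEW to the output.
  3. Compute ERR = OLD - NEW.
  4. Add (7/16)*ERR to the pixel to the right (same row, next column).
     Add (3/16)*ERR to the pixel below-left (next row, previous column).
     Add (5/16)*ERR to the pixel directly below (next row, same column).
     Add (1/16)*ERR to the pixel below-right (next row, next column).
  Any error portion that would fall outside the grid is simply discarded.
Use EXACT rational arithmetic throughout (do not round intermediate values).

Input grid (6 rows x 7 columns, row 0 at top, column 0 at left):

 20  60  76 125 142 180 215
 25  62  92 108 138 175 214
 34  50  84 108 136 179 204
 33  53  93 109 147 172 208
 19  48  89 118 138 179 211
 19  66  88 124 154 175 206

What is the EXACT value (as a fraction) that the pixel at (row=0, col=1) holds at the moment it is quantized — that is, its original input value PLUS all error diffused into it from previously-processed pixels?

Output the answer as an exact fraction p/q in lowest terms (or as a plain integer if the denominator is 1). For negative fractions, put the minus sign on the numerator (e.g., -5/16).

Answer: 275/4

Derivation:
(0,0): OLD=20 → NEW=0, ERR=20
(0,1): OLD=275/4 → NEW=0, ERR=275/4
Target (0,1): original=60, with diffused error = 275/4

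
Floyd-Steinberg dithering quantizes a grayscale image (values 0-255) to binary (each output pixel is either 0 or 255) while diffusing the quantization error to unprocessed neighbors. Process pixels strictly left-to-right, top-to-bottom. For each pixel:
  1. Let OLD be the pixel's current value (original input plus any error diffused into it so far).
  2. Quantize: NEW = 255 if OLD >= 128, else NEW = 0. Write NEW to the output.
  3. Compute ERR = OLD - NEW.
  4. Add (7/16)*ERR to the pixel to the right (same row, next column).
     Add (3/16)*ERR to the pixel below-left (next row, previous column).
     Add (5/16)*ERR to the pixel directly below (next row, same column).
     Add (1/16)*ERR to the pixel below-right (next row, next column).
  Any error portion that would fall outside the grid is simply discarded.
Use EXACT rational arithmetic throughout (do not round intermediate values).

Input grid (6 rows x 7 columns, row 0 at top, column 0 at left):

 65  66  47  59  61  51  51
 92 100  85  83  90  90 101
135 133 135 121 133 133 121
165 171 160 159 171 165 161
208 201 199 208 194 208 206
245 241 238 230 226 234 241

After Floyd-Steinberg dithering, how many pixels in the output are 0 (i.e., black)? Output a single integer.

Answer: 17

Derivation:
(0,0): OLD=65 → NEW=0, ERR=65
(0,1): OLD=1511/16 → NEW=0, ERR=1511/16
(0,2): OLD=22609/256 → NEW=0, ERR=22609/256
(0,3): OLD=399927/4096 → NEW=0, ERR=399927/4096
(0,4): OLD=6797185/65536 → NEW=0, ERR=6797185/65536
(0,5): OLD=101057671/1048576 → NEW=0, ERR=101057671/1048576
(0,6): OLD=1563041713/16777216 → NEW=0, ERR=1563041713/16777216
(1,0): OLD=33285/256 → NEW=255, ERR=-31995/256
(1,1): OLD=195491/2048 → NEW=0, ERR=195491/2048
(1,2): OLD=11702751/65536 → NEW=255, ERR=-5008929/65536
(1,3): OLD=27535731/262144 → NEW=0, ERR=27535731/262144
(1,4): OLD=3230279033/16777216 → NEW=255, ERR=-1047911047/16777216
(1,5): OLD=15668815945/134217728 → NEW=0, ERR=15668815945/134217728
(1,6): OLD=402034610471/2147483648 → NEW=255, ERR=-145573719769/2147483648
(2,0): OLD=3730353/32768 → NEW=0, ERR=3730353/32768
(2,1): OLD=199746603/1048576 → NEW=255, ERR=-67640277/1048576
(2,2): OLD=1821248065/16777216 → NEW=0, ERR=1821248065/16777216
(2,3): OLD=24807420793/134217728 → NEW=255, ERR=-9418099847/134217728
(2,4): OLD=119438463241/1073741824 → NEW=0, ERR=119438463241/1073741824
(2,5): OLD=6924635190595/34359738368 → NEW=255, ERR=-1837098093245/34359738368
(2,6): OLD=46026086128133/549755813888 → NEW=0, ERR=46026086128133/549755813888
(3,0): OLD=3162176289/16777216 → NEW=255, ERR=-1116013791/16777216
(3,1): OLD=20026414605/134217728 → NEW=255, ERR=-14199106035/134217728
(3,2): OLD=140070654519/1073741824 → NEW=255, ERR=-133733510601/1073741824
(3,3): OLD=473403974513/4294967296 → NEW=0, ERR=473403974513/4294967296
(3,4): OLD=131706693025569/549755813888 → NEW=255, ERR=-8481039515871/549755813888
(3,5): OLD=722125488078707/4398046511104 → NEW=255, ERR=-399376372252813/4398046511104
(3,6): OLD=10139628096024173/70368744177664 → NEW=255, ERR=-7804401669280147/70368744177664
(4,0): OLD=359438729039/2147483648 → NEW=255, ERR=-188169601201/2147483648
(4,1): OLD=3507940891907/34359738368 → NEW=0, ERR=3507940891907/34359738368
(4,2): OLD=120286355754253/549755813888 → NEW=255, ERR=-19901376787187/549755813888
(4,3): OLD=949670789410975/4398046511104 → NEW=255, ERR=-171831070920545/4398046511104
(4,4): OLD=5698056923265517/35184372088832 → NEW=255, ERR=-3273957959386643/35184372088832
(4,5): OLD=131902881345755821/1125899906842624 → NEW=0, ERR=131902881345755821/1125899906842624
(4,6): OLD=3907693777534447563/18014398509481984 → NEW=255, ERR=-685977842383458357/18014398509481984
(5,0): OLD=130160428982201/549755813888 → NEW=255, ERR=-10027303559239/549755813888
(5,1): OLD=1111213508260499/4398046511104 → NEW=255, ERR=-10288352071021/4398046511104
(5,2): OLD=7906605399850933/35184372088832 → NEW=255, ERR=-1065409482801227/35184372088832
(5,3): OLD=52025909038965737/281474976710656 → NEW=255, ERR=-19750210022251543/281474976710656
(5,4): OLD=3346134798899630243/18014398509481984 → NEW=255, ERR=-1247536821018275677/18014398509481984
(5,5): OLD=32765590388838373875/144115188075855872 → NEW=255, ERR=-3983782570504873485/144115188075855872
(5,6): OLD=517266142343884538845/2305843009213693952 → NEW=255, ERR=-70723825005607418915/2305843009213693952
Output grid:
  Row 0: .......  (7 black, running=7)
  Row 1: #.#.#.#  (3 black, running=10)
  Row 2: .#.#.#.  (4 black, running=14)
  Row 3: ###.###  (1 black, running=15)
  Row 4: #.###.#  (2 black, running=17)
  Row 5: #######  (0 black, running=17)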